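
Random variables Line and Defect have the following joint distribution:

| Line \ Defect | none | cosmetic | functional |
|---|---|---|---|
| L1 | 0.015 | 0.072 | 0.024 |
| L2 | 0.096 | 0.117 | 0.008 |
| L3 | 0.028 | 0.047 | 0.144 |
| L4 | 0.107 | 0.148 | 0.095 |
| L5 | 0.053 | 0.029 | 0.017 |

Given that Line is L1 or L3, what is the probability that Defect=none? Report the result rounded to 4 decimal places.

P(Line=L1) = 0.015 + 0.072 + 0.024 = 0.111.
P(Line=L3) = 0.028 + 0.047 + 0.144 = 0.219.
P(Line ∈ {L1, L3}) = 0.111 + 0.219 = 0.330; P(Defect=none, Line ∈ {L1, L3}) = 0.015 + 0.028 = 0.043.
P(Defect=none | Line ∈ {L1, L3}) = 0.043/0.330 = 0.1303.

0.1303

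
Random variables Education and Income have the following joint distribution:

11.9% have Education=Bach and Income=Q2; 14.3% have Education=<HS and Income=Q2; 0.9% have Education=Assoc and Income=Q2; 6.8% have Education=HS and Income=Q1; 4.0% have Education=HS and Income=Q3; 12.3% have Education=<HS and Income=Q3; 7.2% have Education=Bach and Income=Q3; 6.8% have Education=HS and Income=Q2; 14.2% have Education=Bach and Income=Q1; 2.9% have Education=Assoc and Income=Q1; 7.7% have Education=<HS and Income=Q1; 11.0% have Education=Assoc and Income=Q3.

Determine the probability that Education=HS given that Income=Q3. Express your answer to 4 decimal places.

P(Income=Q3) = 0.123 + 0.040 + 0.110 + 0.072 = 0.345.
P(Education=HS | Income=Q3) = 0.040/0.345 = 0.1159.

0.1159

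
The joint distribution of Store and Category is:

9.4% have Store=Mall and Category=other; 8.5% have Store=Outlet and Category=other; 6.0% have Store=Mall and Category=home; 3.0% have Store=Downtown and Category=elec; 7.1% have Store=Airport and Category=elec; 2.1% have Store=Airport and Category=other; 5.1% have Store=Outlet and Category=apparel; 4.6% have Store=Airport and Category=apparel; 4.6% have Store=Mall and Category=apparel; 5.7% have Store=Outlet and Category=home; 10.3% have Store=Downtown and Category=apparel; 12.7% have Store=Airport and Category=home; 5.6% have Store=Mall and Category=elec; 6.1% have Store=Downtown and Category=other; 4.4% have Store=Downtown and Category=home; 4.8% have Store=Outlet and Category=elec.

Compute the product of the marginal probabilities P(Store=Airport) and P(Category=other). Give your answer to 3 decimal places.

P(Store=Airport) = 0.046 + 0.071 + 0.127 + 0.021 = 0.265.
P(Category=other) = 0.061 + 0.094 + 0.021 + 0.085 = 0.261.
Product: 0.265 × 0.261 = 0.069.

0.069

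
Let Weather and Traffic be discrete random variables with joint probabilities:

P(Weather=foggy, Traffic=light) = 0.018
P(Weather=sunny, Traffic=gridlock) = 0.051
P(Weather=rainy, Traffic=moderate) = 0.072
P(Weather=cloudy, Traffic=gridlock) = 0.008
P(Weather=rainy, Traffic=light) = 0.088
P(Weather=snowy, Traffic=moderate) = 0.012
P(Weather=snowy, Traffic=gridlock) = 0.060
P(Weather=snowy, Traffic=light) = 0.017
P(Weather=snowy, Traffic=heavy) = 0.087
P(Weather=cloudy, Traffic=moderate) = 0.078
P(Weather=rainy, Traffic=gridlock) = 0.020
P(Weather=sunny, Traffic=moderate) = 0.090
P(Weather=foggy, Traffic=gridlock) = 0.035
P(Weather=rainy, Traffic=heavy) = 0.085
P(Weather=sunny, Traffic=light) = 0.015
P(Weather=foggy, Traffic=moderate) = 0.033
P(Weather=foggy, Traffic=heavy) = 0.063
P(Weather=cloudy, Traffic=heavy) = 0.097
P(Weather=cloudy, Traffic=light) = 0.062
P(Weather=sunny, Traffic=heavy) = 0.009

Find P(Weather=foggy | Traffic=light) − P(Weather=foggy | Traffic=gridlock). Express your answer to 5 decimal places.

-0.11115

P(Traffic=light) = 0.015 + 0.062 + 0.088 + 0.017 + 0.018 = 0.200; P(Weather=foggy | Traffic=light) = 0.018/0.200 = 0.090000.
P(Traffic=gridlock) = 0.051 + 0.008 + 0.020 + 0.060 + 0.035 = 0.174; P(Weather=foggy | Traffic=gridlock) = 0.035/0.174 = 0.201149.
Difference = -0.11115.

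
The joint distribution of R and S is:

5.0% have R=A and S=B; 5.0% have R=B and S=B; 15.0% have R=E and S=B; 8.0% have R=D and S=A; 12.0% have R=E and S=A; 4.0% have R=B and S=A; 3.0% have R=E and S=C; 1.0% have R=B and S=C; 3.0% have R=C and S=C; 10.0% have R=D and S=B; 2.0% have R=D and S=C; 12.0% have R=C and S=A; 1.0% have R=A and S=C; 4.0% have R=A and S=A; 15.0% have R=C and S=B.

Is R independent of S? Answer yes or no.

yes

Every cell satisfies P(R,S) = P(R)·P(S). For instance P(R=B) = 0.100, P(S=C) = 0.100, and 0.100×0.100 = 0.010 matches the joint entry. So R and S are independent.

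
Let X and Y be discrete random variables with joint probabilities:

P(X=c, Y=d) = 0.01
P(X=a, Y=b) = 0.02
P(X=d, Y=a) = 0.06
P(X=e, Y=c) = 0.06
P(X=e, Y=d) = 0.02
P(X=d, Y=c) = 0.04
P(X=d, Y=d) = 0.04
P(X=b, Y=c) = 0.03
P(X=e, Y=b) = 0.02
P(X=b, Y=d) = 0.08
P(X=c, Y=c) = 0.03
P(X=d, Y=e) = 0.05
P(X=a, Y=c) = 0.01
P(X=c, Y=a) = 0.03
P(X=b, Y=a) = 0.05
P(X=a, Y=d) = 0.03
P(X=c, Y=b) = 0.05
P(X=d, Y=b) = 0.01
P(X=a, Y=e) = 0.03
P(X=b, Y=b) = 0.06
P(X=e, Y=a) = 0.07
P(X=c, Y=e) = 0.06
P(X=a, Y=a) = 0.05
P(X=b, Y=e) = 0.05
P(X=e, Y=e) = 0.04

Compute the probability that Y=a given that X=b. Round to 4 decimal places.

0.1852

P(X=b) = 0.05 + 0.06 + 0.03 + 0.08 + 0.05 = 0.27.
P(Y=a | X=b) = 0.05/0.27 = 0.1852.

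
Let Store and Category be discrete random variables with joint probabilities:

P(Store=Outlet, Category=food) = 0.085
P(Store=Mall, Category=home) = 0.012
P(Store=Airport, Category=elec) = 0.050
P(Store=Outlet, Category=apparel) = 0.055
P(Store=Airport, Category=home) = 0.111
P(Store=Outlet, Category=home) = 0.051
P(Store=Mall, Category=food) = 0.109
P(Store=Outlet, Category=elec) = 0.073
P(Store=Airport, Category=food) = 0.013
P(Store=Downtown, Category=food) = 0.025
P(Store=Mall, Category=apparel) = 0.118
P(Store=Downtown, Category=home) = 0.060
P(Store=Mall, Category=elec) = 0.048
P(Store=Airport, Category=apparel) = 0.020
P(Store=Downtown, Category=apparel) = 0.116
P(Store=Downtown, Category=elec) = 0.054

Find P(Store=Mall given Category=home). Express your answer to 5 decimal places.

0.05128

P(Category=home) = 0.060 + 0.012 + 0.111 + 0.051 = 0.234.
P(Store=Mall | Category=home) = 0.012/0.234 = 0.05128.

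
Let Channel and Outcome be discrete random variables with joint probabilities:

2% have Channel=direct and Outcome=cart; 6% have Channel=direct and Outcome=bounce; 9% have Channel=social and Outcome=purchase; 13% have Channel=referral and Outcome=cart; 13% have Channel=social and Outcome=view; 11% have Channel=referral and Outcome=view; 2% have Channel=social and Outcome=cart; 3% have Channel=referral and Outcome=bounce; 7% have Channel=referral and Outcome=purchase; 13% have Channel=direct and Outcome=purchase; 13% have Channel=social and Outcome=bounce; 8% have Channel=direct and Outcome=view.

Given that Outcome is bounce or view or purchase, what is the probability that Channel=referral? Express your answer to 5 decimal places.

0.25301

P(Outcome=bounce) = 0.13 + 0.06 + 0.03 = 0.22.
P(Outcome=view) = 0.13 + 0.08 + 0.11 = 0.32.
P(Outcome=purchase) = 0.09 + 0.13 + 0.07 = 0.29.
P(Outcome ∈ {bounce, view, purchase}) = 0.22 + 0.32 + 0.29 = 0.83; P(Channel=referral, Outcome ∈ {bounce, view, purchase}) = 0.03 + 0.11 + 0.07 = 0.21.
P(Channel=referral | Outcome ∈ {bounce, view, purchase}) = 0.21/0.83 = 0.25301.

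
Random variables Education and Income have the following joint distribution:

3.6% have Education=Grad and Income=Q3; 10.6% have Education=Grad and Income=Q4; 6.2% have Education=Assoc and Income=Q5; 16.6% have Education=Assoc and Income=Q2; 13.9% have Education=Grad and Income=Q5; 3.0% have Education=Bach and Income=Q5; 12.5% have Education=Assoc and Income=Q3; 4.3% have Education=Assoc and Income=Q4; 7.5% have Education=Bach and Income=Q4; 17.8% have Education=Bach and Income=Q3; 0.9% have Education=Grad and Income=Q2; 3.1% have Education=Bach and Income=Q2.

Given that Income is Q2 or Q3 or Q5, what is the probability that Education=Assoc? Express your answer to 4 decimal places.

P(Income=Q2) = 0.166 + 0.031 + 0.009 = 0.206.
P(Income=Q3) = 0.125 + 0.178 + 0.036 = 0.339.
P(Income=Q5) = 0.062 + 0.030 + 0.139 = 0.231.
P(Income ∈ {Q2, Q3, Q5}) = 0.206 + 0.339 + 0.231 = 0.776; P(Education=Assoc, Income ∈ {Q2, Q3, Q5}) = 0.166 + 0.125 + 0.062 = 0.353.
P(Education=Assoc | Income ∈ {Q2, Q3, Q5}) = 0.353/0.776 = 0.4549.

0.4549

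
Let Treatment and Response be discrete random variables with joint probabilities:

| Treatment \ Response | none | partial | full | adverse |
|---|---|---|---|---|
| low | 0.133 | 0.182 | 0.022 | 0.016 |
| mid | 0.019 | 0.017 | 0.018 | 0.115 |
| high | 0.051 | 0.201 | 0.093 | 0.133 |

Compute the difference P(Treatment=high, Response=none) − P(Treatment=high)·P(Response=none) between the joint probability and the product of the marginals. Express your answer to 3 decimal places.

-0.046

P(Treatment=high) = 0.051 + 0.201 + 0.093 + 0.133 = 0.478.
P(Response=none) = 0.133 + 0.019 + 0.051 = 0.203.
P(Treatment=high, Response=none) − P(Treatment=high)P(Response=none) = 0.051 − 0.478×0.203 = -0.046.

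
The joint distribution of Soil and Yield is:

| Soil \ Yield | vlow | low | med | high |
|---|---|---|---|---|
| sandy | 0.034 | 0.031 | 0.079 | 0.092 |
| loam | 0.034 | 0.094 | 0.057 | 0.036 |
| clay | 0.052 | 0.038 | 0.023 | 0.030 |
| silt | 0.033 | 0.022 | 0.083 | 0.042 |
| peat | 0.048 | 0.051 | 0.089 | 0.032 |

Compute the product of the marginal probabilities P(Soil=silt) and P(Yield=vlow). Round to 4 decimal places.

P(Soil=silt) = 0.033 + 0.022 + 0.083 + 0.042 = 0.180.
P(Yield=vlow) = 0.034 + 0.034 + 0.052 + 0.033 + 0.048 = 0.201.
Product: 0.180 × 0.201 = 0.0362.

0.0362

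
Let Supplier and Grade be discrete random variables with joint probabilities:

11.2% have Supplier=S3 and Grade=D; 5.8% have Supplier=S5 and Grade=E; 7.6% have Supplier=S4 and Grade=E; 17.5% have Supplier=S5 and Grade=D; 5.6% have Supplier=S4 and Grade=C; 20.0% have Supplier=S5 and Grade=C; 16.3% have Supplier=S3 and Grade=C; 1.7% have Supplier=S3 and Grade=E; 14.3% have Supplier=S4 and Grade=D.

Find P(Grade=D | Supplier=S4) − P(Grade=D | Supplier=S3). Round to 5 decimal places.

0.13644

P(Supplier=S4) = 0.056 + 0.143 + 0.076 = 0.275; P(Grade=D | Supplier=S4) = 0.143/0.275 = 0.520000.
P(Supplier=S3) = 0.163 + 0.112 + 0.017 = 0.292; P(Grade=D | Supplier=S3) = 0.112/0.292 = 0.383562.
Difference = 0.13644.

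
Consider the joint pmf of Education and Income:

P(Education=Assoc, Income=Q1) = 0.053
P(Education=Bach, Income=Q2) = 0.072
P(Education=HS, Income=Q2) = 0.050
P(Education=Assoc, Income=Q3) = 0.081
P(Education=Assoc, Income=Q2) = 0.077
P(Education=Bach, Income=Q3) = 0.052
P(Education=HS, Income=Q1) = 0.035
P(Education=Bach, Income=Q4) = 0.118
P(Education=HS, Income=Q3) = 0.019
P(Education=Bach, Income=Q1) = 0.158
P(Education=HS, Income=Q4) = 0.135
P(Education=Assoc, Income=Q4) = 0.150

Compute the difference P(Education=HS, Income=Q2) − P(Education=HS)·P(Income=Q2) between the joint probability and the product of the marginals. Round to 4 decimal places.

P(Education=HS) = 0.035 + 0.050 + 0.019 + 0.135 = 0.239.
P(Income=Q2) = 0.050 + 0.077 + 0.072 = 0.199.
P(Education=HS, Income=Q2) − P(Education=HS)P(Income=Q2) = 0.050 − 0.239×0.199 = 0.0024.

0.0024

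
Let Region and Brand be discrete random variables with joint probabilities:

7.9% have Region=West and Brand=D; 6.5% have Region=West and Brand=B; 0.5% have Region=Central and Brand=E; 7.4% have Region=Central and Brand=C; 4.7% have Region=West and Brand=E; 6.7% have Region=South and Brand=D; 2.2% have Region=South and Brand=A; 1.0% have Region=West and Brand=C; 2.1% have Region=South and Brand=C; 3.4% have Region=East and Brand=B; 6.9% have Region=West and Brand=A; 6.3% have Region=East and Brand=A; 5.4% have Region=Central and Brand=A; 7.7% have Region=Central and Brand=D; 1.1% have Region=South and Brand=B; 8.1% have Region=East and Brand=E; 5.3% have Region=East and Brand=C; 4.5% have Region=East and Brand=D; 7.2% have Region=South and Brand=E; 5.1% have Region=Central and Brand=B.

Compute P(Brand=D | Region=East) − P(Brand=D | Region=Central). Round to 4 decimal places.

P(Region=East) = 0.063 + 0.034 + 0.053 + 0.045 + 0.081 = 0.276; P(Brand=D | Region=East) = 0.045/0.276 = 0.16304.
P(Region=Central) = 0.054 + 0.051 + 0.074 + 0.077 + 0.005 = 0.261; P(Brand=D | Region=Central) = 0.077/0.261 = 0.29502.
Difference = -0.1320.

-0.1320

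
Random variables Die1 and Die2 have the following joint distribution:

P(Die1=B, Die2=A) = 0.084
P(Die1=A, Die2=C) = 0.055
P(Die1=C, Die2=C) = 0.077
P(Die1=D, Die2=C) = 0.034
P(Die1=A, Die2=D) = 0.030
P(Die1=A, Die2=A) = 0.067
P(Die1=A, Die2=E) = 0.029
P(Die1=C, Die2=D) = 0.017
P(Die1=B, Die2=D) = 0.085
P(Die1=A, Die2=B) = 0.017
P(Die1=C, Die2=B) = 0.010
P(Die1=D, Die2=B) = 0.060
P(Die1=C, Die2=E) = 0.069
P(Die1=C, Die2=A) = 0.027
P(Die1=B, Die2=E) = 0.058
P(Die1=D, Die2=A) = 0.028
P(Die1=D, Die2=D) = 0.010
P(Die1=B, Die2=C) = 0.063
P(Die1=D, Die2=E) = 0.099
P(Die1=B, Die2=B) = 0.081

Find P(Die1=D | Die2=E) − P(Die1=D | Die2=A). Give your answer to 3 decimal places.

P(Die2=E) = 0.029 + 0.058 + 0.069 + 0.099 = 0.255; P(Die1=D | Die2=E) = 0.099/0.255 = 0.3882.
P(Die2=A) = 0.067 + 0.084 + 0.027 + 0.028 = 0.206; P(Die1=D | Die2=A) = 0.028/0.206 = 0.1359.
Difference = 0.252.

0.252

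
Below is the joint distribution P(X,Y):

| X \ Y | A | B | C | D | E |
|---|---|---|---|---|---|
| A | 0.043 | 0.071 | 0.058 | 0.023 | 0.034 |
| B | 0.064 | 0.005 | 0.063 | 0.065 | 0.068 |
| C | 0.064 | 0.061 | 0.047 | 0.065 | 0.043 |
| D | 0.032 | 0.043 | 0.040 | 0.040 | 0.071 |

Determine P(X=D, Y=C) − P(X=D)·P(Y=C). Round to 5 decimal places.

P(X=D) = 0.032 + 0.043 + 0.040 + 0.040 + 0.071 = 0.226.
P(Y=C) = 0.058 + 0.063 + 0.047 + 0.040 = 0.208.
P(X=D, Y=C) − P(X=D)P(Y=C) = 0.040 − 0.226×0.208 = -0.00701.

-0.00701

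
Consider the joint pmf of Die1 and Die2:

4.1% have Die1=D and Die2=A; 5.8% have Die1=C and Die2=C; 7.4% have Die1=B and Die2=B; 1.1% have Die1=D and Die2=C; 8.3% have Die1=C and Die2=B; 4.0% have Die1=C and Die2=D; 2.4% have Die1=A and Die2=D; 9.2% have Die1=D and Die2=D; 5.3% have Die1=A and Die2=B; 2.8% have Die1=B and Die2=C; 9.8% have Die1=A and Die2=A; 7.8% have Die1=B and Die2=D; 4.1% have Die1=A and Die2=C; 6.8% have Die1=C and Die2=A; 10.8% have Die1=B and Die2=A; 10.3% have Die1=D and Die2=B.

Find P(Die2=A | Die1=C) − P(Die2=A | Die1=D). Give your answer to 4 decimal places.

0.1071

P(Die1=C) = 0.068 + 0.083 + 0.058 + 0.040 = 0.249; P(Die2=A | Die1=C) = 0.068/0.249 = 0.27309.
P(Die1=D) = 0.041 + 0.103 + 0.011 + 0.092 = 0.247; P(Die2=A | Die1=D) = 0.041/0.247 = 0.16599.
Difference = 0.1071.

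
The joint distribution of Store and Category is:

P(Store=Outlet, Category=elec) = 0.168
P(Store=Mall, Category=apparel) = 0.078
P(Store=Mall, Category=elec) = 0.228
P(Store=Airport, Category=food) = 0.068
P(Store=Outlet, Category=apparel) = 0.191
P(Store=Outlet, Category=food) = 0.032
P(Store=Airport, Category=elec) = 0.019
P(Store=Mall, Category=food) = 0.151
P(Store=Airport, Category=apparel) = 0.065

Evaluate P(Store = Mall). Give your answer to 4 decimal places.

P(Store=Mall) = 0.151 + 0.078 + 0.228 = 0.457.

0.4570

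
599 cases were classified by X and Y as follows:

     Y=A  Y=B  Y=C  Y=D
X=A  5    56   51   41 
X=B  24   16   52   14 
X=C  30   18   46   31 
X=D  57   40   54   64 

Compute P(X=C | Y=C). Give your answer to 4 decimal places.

Total with Y=C: 51 + 52 + 46 + 54 = 203.
P(X=C | Y=C) = 46/203 = 0.2266.

0.2266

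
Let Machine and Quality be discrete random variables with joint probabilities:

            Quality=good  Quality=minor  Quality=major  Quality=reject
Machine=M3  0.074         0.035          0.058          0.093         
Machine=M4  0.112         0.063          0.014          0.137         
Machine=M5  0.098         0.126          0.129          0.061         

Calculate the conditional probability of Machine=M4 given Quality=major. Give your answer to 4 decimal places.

P(Quality=major) = 0.058 + 0.014 + 0.129 = 0.201.
P(Machine=M4 | Quality=major) = 0.014/0.201 = 0.0697.

0.0697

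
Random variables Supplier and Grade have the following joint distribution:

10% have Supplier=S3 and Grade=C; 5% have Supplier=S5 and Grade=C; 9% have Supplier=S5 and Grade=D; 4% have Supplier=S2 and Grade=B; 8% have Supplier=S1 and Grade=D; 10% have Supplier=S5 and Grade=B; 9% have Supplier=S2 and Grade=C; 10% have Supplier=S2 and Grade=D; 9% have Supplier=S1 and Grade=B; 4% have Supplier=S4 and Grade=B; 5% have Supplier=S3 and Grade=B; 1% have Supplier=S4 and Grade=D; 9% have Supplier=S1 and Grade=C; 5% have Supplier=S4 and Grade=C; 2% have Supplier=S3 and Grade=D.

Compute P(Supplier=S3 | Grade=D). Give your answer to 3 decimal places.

P(Grade=D) = 0.08 + 0.10 + 0.02 + 0.01 + 0.09 = 0.30.
P(Supplier=S3 | Grade=D) = 0.02/0.30 = 0.067.

0.067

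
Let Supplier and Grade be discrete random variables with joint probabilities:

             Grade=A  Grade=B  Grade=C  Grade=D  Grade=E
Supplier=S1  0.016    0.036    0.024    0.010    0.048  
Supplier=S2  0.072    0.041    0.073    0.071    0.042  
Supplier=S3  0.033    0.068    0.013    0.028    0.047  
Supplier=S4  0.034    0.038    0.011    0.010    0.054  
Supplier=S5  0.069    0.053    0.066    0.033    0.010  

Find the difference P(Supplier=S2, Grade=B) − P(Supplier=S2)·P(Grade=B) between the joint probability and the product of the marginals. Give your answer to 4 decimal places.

P(Supplier=S2) = 0.072 + 0.041 + 0.073 + 0.071 + 0.042 = 0.299.
P(Grade=B) = 0.036 + 0.041 + 0.068 + 0.038 + 0.053 = 0.236.
P(Supplier=S2, Grade=B) − P(Supplier=S2)P(Grade=B) = 0.041 − 0.299×0.236 = -0.0296.

-0.0296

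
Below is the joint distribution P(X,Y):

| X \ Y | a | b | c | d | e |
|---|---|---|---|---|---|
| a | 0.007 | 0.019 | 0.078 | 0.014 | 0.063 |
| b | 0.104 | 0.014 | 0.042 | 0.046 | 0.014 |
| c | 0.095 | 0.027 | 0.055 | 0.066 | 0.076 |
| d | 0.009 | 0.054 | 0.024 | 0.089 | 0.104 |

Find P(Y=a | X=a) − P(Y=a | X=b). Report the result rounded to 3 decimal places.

-0.434

P(X=a) = 0.007 + 0.019 + 0.078 + 0.014 + 0.063 = 0.181; P(Y=a | X=a) = 0.007/0.181 = 0.0387.
P(X=b) = 0.104 + 0.014 + 0.042 + 0.046 + 0.014 = 0.220; P(Y=a | X=b) = 0.104/0.220 = 0.4727.
Difference = -0.434.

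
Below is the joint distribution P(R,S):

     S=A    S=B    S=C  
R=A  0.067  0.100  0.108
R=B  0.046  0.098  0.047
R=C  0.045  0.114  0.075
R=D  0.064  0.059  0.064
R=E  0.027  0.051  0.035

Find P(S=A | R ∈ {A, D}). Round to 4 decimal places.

P(R=A) = 0.067 + 0.100 + 0.108 = 0.275.
P(R=D) = 0.064 + 0.059 + 0.064 = 0.187.
P(R ∈ {A, D}) = 0.275 + 0.187 = 0.462; P(S=A, R ∈ {A, D}) = 0.067 + 0.064 = 0.131.
P(S=A | R ∈ {A, D}) = 0.131/0.462 = 0.2835.

0.2835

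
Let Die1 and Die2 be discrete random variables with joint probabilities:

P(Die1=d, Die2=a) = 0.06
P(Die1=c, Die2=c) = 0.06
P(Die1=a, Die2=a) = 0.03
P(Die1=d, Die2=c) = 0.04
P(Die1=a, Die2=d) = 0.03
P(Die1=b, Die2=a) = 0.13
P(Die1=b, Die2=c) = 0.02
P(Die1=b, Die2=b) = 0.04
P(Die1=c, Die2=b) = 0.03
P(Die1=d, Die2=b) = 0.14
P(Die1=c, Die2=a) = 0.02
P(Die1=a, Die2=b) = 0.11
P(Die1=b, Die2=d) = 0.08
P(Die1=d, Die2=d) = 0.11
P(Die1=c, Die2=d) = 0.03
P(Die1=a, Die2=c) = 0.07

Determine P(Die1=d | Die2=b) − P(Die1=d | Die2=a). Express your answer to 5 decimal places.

0.18750

P(Die2=b) = 0.11 + 0.04 + 0.03 + 0.14 = 0.32; P(Die1=d | Die2=b) = 0.14/0.32 = 0.437500.
P(Die2=a) = 0.03 + 0.13 + 0.02 + 0.06 = 0.24; P(Die1=d | Die2=a) = 0.06/0.24 = 0.250000.
Difference = 0.18750.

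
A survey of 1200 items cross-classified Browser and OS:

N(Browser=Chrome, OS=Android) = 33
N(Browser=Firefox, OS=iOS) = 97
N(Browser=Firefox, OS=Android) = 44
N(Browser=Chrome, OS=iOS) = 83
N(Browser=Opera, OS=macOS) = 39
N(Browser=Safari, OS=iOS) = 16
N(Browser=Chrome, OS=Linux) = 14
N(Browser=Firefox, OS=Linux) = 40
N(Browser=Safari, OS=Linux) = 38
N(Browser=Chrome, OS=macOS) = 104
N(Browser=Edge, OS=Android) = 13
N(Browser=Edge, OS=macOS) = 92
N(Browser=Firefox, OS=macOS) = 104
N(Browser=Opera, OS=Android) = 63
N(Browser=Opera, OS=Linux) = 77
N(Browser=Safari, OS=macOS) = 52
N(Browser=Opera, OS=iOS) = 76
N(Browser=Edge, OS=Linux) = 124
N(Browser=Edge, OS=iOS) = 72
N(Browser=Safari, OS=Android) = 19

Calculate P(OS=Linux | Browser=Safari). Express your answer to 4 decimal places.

0.3040

Total with Browser=Safari: 52 + 38 + 16 + 19 = 125.
P(OS=Linux | Browser=Safari) = 38/125 = 0.3040.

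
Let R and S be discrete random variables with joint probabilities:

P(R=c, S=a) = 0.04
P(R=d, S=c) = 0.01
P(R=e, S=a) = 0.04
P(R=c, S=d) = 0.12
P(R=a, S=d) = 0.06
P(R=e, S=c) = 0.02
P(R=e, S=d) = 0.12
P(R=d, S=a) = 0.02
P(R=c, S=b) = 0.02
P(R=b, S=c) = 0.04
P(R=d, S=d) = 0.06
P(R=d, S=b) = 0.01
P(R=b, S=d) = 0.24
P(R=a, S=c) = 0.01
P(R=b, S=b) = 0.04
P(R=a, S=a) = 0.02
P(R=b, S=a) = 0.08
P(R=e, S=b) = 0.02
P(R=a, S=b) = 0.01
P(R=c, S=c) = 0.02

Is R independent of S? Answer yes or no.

yes

Every cell satisfies P(R,S) = P(R)·P(S). For instance P(R=a) = 0.10, P(S=b) = 0.10, and 0.10×0.10 = 0.01 matches the joint entry. So R and S are independent.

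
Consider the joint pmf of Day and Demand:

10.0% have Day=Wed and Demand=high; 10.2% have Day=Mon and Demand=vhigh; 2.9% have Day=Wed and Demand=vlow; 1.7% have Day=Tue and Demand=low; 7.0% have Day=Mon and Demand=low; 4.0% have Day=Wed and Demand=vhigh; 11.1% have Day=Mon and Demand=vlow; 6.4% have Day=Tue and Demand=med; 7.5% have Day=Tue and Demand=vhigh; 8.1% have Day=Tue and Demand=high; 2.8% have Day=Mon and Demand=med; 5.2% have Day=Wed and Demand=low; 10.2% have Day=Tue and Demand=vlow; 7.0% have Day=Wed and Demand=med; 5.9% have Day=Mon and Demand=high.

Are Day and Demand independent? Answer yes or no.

P(Day=Wed) = 0.291 and P(Demand=vlow) = 0.242, so their product is 0.07042, but P(Day=Wed, Demand=vlow) = 0.029. Since these differ, Day and Demand are not independent.

no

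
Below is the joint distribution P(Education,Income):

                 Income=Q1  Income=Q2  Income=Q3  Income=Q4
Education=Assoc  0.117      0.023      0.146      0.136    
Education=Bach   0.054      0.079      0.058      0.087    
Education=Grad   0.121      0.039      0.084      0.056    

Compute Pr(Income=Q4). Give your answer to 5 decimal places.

0.27900

P(Income=Q4) = 0.136 + 0.087 + 0.056 = 0.279.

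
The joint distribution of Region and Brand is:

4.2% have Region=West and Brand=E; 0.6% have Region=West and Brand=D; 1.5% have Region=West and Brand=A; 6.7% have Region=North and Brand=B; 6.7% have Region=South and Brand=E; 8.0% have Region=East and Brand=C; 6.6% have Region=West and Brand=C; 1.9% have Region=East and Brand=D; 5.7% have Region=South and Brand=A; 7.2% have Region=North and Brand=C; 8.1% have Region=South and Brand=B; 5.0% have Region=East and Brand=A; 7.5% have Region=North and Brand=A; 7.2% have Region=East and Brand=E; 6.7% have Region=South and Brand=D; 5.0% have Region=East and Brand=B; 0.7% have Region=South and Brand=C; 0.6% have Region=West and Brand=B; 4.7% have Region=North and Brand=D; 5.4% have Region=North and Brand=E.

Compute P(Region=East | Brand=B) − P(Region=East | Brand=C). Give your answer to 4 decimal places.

-0.1105

P(Brand=B) = 0.067 + 0.081 + 0.050 + 0.006 = 0.204; P(Region=East | Brand=B) = 0.050/0.204 = 0.24510.
P(Brand=C) = 0.072 + 0.007 + 0.080 + 0.066 = 0.225; P(Region=East | Brand=C) = 0.080/0.225 = 0.35556.
Difference = -0.1105.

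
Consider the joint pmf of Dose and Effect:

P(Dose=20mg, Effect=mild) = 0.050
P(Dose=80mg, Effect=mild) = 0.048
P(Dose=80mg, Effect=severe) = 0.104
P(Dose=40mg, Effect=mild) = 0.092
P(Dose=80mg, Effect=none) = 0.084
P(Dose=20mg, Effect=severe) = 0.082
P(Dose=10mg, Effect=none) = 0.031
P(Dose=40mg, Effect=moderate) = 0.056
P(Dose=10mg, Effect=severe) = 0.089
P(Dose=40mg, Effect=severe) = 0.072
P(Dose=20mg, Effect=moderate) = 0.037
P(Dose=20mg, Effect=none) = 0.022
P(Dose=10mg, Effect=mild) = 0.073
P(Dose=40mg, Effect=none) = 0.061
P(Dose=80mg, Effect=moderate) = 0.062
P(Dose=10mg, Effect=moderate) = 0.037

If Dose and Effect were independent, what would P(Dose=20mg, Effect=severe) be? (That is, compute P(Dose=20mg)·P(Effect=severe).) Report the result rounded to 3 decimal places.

P(Dose=20mg) = 0.022 + 0.050 + 0.037 + 0.082 = 0.191.
P(Effect=severe) = 0.089 + 0.082 + 0.072 + 0.104 = 0.347.
Product: 0.191 × 0.347 = 0.066.

0.066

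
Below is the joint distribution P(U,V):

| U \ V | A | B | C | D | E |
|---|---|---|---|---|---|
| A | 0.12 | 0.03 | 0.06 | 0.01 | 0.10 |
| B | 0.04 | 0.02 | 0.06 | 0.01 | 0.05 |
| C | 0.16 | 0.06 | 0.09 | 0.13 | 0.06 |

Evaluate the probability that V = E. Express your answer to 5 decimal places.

P(V=E) = 0.10 + 0.05 + 0.06 = 0.21.

0.21000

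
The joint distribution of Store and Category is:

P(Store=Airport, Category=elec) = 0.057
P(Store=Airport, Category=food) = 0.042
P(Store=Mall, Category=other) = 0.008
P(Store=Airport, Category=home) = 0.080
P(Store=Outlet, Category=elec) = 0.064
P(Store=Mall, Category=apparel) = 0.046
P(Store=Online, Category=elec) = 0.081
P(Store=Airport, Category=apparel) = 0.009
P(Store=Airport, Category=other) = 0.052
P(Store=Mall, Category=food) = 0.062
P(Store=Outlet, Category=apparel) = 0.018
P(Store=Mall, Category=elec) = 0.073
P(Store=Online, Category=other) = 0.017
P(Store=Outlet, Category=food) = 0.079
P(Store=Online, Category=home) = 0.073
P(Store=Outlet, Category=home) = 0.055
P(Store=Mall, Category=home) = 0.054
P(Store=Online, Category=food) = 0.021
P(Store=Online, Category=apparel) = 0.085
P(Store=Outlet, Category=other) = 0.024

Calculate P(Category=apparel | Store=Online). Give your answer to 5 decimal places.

0.30686

P(Store=Online) = 0.021 + 0.085 + 0.081 + 0.073 + 0.017 = 0.277.
P(Category=apparel | Store=Online) = 0.085/0.277 = 0.30686.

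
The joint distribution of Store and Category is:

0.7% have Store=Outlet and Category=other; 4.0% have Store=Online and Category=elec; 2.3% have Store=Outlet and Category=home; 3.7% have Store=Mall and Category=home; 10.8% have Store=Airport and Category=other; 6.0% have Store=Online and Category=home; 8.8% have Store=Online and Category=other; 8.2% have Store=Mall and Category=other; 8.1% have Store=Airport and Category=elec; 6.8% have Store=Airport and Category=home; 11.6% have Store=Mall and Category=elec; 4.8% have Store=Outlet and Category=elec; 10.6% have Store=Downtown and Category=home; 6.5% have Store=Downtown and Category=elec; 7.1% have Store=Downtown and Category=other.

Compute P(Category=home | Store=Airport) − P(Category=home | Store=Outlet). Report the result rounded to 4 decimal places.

P(Store=Airport) = 0.081 + 0.068 + 0.108 = 0.257; P(Category=home | Store=Airport) = 0.068/0.257 = 0.26459.
P(Store=Outlet) = 0.048 + 0.023 + 0.007 = 0.078; P(Category=home | Store=Outlet) = 0.023/0.078 = 0.29487.
Difference = -0.0303.

-0.0303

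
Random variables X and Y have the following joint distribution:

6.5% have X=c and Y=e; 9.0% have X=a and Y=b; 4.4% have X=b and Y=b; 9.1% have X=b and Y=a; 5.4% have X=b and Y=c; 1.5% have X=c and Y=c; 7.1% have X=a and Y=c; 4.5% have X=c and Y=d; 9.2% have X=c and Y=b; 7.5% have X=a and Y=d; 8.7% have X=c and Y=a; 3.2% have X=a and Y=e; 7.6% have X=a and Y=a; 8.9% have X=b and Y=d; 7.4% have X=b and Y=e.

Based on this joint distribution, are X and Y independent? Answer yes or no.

P(X=b) = 0.352 and P(Y=b) = 0.226, so their product is 0.07955, but P(X=b, Y=b) = 0.044. Since these differ, X and Y are not independent.

no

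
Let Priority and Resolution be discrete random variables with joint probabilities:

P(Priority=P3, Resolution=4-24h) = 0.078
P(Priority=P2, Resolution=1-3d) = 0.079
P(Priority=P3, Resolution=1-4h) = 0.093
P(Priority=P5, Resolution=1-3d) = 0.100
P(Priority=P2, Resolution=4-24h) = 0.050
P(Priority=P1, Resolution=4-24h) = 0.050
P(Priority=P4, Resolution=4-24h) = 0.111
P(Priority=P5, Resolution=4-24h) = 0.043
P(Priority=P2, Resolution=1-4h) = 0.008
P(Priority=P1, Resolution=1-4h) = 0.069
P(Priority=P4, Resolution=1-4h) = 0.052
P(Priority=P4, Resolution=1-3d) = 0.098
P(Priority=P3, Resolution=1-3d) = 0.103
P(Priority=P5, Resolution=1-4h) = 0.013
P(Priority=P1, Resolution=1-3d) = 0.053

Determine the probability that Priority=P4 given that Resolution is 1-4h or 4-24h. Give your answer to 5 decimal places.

0.28748

P(Resolution=1-4h) = 0.069 + 0.008 + 0.093 + 0.052 + 0.013 = 0.235.
P(Resolution=4-24h) = 0.050 + 0.050 + 0.078 + 0.111 + 0.043 = 0.332.
P(Resolution ∈ {1-4h, 4-24h}) = 0.235 + 0.332 = 0.567; P(Priority=P4, Resolution ∈ {1-4h, 4-24h}) = 0.052 + 0.111 = 0.163.
P(Priority=P4 | Resolution ∈ {1-4h, 4-24h}) = 0.163/0.567 = 0.28748.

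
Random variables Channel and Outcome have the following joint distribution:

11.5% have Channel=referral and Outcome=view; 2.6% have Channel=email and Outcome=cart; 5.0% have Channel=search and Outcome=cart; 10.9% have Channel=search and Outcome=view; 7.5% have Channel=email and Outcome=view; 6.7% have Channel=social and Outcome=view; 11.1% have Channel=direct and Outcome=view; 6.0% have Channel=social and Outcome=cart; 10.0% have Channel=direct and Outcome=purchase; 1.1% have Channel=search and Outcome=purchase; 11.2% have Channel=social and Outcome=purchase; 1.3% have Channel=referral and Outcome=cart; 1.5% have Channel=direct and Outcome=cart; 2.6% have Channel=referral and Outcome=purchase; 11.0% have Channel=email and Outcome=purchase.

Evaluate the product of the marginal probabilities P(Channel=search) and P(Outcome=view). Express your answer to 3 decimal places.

P(Channel=search) = 0.109 + 0.050 + 0.011 = 0.170.
P(Outcome=view) = 0.075 + 0.109 + 0.067 + 0.111 + 0.115 = 0.477.
Product: 0.170 × 0.477 = 0.081.

0.081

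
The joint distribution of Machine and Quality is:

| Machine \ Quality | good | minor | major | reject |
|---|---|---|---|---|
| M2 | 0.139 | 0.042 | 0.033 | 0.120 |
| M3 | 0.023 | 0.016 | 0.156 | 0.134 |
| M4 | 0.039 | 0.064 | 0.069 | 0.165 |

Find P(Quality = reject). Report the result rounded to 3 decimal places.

0.419

P(Quality=reject) = 0.120 + 0.134 + 0.165 = 0.419.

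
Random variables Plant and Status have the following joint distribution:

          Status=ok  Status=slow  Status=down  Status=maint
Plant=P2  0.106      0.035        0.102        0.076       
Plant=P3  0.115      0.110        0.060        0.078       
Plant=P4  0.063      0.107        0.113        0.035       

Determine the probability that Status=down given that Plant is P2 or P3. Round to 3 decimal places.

0.238

P(Plant=P2) = 0.106 + 0.035 + 0.102 + 0.076 = 0.319.
P(Plant=P3) = 0.115 + 0.110 + 0.060 + 0.078 = 0.363.
P(Plant ∈ {P2, P3}) = 0.319 + 0.363 = 0.682; P(Status=down, Plant ∈ {P2, P3}) = 0.102 + 0.060 = 0.162.
P(Status=down | Plant ∈ {P2, P3}) = 0.162/0.682 = 0.238.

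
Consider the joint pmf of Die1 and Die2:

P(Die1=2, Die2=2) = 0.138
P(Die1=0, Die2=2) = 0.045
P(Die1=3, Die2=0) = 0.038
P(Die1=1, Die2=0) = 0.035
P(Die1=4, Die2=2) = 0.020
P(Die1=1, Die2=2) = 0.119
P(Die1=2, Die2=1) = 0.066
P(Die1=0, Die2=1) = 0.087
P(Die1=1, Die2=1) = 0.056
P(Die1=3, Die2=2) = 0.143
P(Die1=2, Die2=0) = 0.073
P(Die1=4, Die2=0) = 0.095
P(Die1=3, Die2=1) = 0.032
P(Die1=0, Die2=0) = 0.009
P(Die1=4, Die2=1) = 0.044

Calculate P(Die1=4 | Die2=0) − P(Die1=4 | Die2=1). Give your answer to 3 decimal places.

P(Die2=0) = 0.009 + 0.035 + 0.073 + 0.038 + 0.095 = 0.250; P(Die1=4 | Die2=0) = 0.095/0.250 = 0.3800.
P(Die2=1) = 0.087 + 0.056 + 0.066 + 0.032 + 0.044 = 0.285; P(Die1=4 | Die2=1) = 0.044/0.285 = 0.1544.
Difference = 0.226.

0.226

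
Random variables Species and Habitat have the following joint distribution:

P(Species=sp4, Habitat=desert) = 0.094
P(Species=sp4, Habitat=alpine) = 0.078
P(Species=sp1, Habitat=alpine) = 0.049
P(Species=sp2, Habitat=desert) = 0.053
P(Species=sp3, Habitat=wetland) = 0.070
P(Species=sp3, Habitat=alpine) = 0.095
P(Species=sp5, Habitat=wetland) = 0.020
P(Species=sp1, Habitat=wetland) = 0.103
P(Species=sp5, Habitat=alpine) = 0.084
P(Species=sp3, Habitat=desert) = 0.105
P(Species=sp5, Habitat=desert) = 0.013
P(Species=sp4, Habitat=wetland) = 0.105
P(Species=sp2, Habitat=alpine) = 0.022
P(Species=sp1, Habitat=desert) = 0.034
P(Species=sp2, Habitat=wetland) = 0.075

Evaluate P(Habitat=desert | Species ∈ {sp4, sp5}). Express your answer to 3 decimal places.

0.272

P(Species=sp4) = 0.105 + 0.094 + 0.078 = 0.277.
P(Species=sp5) = 0.020 + 0.013 + 0.084 = 0.117.
P(Species ∈ {sp4, sp5}) = 0.277 + 0.117 = 0.394; P(Habitat=desert, Species ∈ {sp4, sp5}) = 0.094 + 0.013 = 0.107.
P(Habitat=desert | Species ∈ {sp4, sp5}) = 0.107/0.394 = 0.272.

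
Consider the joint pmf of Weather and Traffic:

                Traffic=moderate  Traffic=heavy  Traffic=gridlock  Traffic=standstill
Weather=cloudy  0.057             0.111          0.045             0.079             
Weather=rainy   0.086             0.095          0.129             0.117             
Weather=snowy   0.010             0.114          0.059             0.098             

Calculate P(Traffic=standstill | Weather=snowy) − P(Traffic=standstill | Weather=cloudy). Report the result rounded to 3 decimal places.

P(Weather=snowy) = 0.010 + 0.114 + 0.059 + 0.098 = 0.281; P(Traffic=standstill | Weather=snowy) = 0.098/0.281 = 0.3488.
P(Weather=cloudy) = 0.057 + 0.111 + 0.045 + 0.079 = 0.292; P(Traffic=standstill | Weather=cloudy) = 0.079/0.292 = 0.2705.
Difference = 0.078.

0.078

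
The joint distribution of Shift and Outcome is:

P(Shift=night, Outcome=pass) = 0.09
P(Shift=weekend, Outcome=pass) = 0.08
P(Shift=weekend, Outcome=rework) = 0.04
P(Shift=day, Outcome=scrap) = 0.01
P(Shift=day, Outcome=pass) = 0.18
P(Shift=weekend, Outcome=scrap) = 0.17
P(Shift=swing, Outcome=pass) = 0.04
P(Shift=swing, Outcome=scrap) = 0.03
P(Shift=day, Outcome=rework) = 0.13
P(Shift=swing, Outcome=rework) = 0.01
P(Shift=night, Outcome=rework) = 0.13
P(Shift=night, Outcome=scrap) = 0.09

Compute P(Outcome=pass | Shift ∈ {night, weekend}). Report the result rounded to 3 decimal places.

0.283

P(Shift=night) = 0.09 + 0.13 + 0.09 = 0.31.
P(Shift=weekend) = 0.08 + 0.04 + 0.17 = 0.29.
P(Shift ∈ {night, weekend}) = 0.31 + 0.29 = 0.60; P(Outcome=pass, Shift ∈ {night, weekend}) = 0.09 + 0.08 = 0.17.
P(Outcome=pass | Shift ∈ {night, weekend}) = 0.17/0.60 = 0.283.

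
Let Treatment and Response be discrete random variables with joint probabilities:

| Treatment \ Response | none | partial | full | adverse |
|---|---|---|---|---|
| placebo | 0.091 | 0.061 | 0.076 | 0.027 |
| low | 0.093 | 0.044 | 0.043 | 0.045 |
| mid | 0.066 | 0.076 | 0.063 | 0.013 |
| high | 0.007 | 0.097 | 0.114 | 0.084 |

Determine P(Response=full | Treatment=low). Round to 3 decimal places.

0.191

P(Treatment=low) = 0.093 + 0.044 + 0.043 + 0.045 = 0.225.
P(Response=full | Treatment=low) = 0.043/0.225 = 0.191.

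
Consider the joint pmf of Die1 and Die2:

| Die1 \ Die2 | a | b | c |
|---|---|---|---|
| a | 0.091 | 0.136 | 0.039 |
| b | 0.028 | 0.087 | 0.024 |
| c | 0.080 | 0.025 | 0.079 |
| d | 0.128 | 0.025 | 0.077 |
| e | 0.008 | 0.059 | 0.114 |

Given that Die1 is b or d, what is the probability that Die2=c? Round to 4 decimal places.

P(Die1=b) = 0.028 + 0.087 + 0.024 = 0.139.
P(Die1=d) = 0.128 + 0.025 + 0.077 = 0.230.
P(Die1 ∈ {b, d}) = 0.139 + 0.230 = 0.369; P(Die2=c, Die1 ∈ {b, d}) = 0.024 + 0.077 = 0.101.
P(Die2=c | Die1 ∈ {b, d}) = 0.101/0.369 = 0.2737.

0.2737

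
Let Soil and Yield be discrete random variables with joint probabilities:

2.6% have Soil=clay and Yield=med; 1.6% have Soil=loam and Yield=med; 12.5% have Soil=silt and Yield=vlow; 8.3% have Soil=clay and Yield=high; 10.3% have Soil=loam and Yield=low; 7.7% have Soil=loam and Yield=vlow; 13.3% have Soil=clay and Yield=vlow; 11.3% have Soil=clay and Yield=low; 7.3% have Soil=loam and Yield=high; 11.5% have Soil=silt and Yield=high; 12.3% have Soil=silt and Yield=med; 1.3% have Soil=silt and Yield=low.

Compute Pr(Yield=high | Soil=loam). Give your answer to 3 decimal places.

0.271

P(Soil=loam) = 0.077 + 0.103 + 0.016 + 0.073 = 0.269.
P(Yield=high | Soil=loam) = 0.073/0.269 = 0.271.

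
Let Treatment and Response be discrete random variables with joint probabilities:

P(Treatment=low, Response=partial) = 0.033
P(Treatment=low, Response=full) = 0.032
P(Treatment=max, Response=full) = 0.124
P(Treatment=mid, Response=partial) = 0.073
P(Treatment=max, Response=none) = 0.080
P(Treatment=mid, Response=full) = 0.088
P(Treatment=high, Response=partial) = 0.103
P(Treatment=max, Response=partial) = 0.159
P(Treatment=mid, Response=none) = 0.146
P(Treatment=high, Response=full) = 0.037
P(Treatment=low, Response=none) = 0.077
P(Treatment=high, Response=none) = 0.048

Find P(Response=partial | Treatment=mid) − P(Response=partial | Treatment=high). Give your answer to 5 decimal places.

P(Treatment=mid) = 0.146 + 0.073 + 0.088 = 0.307; P(Response=partial | Treatment=mid) = 0.073/0.307 = 0.237785.
P(Treatment=high) = 0.048 + 0.103 + 0.037 = 0.188; P(Response=partial | Treatment=high) = 0.103/0.188 = 0.547872.
Difference = -0.31009.

-0.31009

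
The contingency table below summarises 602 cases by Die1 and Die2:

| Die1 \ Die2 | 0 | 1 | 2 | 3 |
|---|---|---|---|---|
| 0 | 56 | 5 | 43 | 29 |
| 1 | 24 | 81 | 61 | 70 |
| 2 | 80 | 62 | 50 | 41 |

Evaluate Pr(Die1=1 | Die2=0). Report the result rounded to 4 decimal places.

Total with Die2=0: 56 + 24 + 80 = 160.
P(Die1=1 | Die2=0) = 24/160 = 0.1500.

0.1500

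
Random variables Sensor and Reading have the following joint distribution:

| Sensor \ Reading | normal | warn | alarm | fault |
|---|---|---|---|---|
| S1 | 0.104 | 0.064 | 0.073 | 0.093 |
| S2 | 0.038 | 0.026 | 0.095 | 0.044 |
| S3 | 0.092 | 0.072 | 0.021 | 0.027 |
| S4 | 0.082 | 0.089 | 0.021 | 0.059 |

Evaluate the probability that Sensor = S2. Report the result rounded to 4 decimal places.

P(Sensor=S2) = 0.038 + 0.026 + 0.095 + 0.044 = 0.203.

0.2030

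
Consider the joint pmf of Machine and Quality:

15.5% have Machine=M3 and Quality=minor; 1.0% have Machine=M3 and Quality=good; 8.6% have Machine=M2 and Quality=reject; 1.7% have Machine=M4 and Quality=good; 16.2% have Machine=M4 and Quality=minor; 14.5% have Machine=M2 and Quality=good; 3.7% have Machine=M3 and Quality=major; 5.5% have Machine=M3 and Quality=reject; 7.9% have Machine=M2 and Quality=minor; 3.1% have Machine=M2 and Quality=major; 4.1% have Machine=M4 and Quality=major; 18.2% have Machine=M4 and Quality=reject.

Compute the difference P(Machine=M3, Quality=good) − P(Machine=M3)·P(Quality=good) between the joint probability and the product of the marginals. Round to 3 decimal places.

P(Machine=M3) = 0.010 + 0.155 + 0.037 + 0.055 = 0.257.
P(Quality=good) = 0.145 + 0.010 + 0.017 = 0.172.
P(Machine=M3, Quality=good) − P(Machine=M3)P(Quality=good) = 0.010 − 0.257×0.172 = -0.034.

-0.034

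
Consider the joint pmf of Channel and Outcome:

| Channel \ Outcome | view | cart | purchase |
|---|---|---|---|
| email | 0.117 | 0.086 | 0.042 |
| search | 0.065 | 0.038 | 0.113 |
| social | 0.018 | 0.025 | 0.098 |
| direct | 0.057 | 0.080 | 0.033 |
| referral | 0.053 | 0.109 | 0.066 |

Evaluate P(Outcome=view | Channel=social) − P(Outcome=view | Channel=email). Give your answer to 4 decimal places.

-0.3499

P(Channel=social) = 0.018 + 0.025 + 0.098 = 0.141; P(Outcome=view | Channel=social) = 0.018/0.141 = 0.12766.
P(Channel=email) = 0.117 + 0.086 + 0.042 = 0.245; P(Outcome=view | Channel=email) = 0.117/0.245 = 0.47755.
Difference = -0.3499.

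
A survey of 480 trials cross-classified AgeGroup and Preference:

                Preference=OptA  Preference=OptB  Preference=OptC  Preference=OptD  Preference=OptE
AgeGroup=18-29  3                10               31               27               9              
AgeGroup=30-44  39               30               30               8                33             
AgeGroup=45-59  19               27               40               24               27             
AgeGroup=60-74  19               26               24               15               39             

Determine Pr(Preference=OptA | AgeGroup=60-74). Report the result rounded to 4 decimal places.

Total with AgeGroup=60-74: 19 + 26 + 24 + 15 + 39 = 123.
P(Preference=OptA | AgeGroup=60-74) = 19/123 = 0.1545.

0.1545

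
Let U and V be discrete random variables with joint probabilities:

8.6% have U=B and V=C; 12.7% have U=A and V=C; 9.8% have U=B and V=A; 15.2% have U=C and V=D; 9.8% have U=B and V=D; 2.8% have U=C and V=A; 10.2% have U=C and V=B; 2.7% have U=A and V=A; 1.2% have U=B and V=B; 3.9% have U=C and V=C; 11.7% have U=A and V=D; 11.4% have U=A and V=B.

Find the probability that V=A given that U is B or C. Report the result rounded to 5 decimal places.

0.20488

P(U=B) = 0.098 + 0.012 + 0.086 + 0.098 = 0.294.
P(U=C) = 0.028 + 0.102 + 0.039 + 0.152 = 0.321.
P(U ∈ {B, C}) = 0.294 + 0.321 = 0.615; P(V=A, U ∈ {B, C}) = 0.098 + 0.028 = 0.126.
P(V=A | U ∈ {B, C}) = 0.126/0.615 = 0.20488.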